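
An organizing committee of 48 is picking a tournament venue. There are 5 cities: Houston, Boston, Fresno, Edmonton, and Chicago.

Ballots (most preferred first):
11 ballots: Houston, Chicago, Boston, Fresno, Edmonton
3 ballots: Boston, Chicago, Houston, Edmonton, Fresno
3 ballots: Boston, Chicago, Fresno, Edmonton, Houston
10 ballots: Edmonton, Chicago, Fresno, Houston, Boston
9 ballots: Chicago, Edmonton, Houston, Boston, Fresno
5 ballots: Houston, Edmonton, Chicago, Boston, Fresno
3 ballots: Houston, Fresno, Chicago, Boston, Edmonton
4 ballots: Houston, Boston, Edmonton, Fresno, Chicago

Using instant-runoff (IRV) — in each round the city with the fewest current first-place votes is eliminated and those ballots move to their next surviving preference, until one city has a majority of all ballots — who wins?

Round 1: Houston 23, Boston 6, Fresno 0, Edmonton 10, Chicago 9. Fresno eliminated.
Round 2: Houston 23, Boston 6, Edmonton 10, Chicago 9. Boston eliminated.
Round 3: Houston 23, Edmonton 10, Chicago 15. Edmonton eliminated.
Round 4: Houston 23, Chicago 25. Chicago has a majority (≥25).

Chicago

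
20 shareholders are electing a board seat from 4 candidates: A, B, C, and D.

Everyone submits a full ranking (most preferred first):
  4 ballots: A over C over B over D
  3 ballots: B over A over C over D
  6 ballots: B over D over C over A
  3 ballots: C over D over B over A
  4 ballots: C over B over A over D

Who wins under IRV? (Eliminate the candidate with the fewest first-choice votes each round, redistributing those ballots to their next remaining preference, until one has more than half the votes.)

Round 1: A 4, B 9, C 7, D 0. D eliminated.
Round 2: A 4, B 9, C 7. A eliminated.
Round 3: B 9, C 11. C has a majority (≥11).

C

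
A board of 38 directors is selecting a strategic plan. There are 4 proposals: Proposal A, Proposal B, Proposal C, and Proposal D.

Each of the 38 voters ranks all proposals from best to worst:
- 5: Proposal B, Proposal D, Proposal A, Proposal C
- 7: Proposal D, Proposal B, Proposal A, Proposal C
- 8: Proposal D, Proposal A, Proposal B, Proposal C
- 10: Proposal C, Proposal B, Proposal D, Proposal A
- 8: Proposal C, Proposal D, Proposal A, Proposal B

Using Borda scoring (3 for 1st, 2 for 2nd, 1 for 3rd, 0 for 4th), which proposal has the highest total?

Proposal D

Proposal A: 5×1 + 7×1 + 8×2 + 10×0 + 8×1 = 36
Proposal B: 5×3 + 7×2 + 8×1 + 10×2 + 8×0 = 57
Proposal C: 5×0 + 7×0 + 8×0 + 10×3 + 8×3 = 54
Proposal D: 5×2 + 7×3 + 8×3 + 10×1 + 8×2 = 81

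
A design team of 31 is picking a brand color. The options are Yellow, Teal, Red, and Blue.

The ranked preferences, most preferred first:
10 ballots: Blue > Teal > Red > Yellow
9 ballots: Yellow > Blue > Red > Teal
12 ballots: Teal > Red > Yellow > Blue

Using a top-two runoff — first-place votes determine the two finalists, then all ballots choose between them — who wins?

Round 1 first-place votes: Yellow 9, Teal 12, Red 0, Blue 10. Teal and Blue advance.
Runoff: Teal is ranked above Blue on 12 ballots, Blue above Teal on 19.

Blue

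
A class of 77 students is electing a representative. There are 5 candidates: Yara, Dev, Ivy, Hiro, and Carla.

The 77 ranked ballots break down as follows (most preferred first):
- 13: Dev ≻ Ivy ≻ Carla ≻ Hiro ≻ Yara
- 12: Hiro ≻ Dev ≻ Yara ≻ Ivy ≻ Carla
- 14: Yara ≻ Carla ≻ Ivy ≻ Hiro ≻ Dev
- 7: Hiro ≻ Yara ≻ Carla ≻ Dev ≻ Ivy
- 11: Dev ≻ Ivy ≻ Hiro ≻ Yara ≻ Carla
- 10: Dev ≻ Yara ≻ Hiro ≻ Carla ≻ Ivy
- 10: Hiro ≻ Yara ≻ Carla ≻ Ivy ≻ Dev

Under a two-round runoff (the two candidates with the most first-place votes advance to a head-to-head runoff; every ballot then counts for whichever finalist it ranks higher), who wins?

Round 1 first-place votes: Yara 14, Dev 34, Ivy 0, Hiro 29, Carla 0. Dev and Hiro advance.
Runoff: Dev is ranked above Hiro on 34 ballots, Hiro above Dev on 43.

Hiro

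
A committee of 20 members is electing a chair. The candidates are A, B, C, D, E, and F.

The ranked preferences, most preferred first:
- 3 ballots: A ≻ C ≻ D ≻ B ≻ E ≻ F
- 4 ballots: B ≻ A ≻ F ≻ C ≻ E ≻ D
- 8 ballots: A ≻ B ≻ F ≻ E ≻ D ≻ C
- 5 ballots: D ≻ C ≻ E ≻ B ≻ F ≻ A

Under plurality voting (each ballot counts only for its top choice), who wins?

First-place votes: A 11, B 4, C 0, D 5, E 0, F 0.

A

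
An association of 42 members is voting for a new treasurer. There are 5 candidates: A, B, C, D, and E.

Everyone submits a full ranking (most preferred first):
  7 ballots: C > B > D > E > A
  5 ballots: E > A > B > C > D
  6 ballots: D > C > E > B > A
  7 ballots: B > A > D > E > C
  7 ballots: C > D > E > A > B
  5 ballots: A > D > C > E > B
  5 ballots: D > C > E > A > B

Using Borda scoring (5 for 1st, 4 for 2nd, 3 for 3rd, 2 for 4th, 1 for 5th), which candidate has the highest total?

A: 7×1 + 5×4 + 6×1 + 7×4 + 7×2 + 5×5 + 5×2 = 110
B: 7×4 + 5×3 + 6×2 + 7×5 + 7×1 + 5×1 + 5×1 = 107
C: 7×5 + 5×2 + 6×4 + 7×1 + 7×5 + 5×3 + 5×4 = 146
D: 7×3 + 5×1 + 6×5 + 7×3 + 7×4 + 5×4 + 5×5 = 150
E: 7×2 + 5×5 + 6×3 + 7×2 + 7×3 + 5×2 + 5×3 = 117

D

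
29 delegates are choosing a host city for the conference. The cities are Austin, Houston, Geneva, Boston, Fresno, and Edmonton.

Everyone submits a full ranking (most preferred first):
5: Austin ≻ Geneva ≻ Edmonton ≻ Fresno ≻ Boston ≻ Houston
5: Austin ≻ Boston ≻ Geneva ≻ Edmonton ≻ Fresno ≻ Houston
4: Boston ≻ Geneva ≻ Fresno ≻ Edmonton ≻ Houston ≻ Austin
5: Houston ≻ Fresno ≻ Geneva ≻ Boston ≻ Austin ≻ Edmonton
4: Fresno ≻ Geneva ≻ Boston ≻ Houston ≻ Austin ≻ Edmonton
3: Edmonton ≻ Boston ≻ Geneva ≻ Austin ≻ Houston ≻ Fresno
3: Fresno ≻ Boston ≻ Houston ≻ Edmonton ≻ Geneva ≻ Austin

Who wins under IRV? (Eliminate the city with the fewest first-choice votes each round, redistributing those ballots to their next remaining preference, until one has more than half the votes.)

Fresno

Round 1: Austin 10, Houston 5, Geneva 0, Boston 4, Fresno 7, Edmonton 3. Geneva eliminated.
Round 2: Austin 10, Houston 5, Boston 4, Fresno 7, Edmonton 3. Edmonton eliminated.
Round 3: Austin 10, Houston 5, Boston 7, Fresno 7. Houston eliminated.
Round 4: Austin 10, Boston 7, Fresno 12. Boston eliminated.
Round 5: Austin 13, Fresno 16. Fresno has a majority (≥15).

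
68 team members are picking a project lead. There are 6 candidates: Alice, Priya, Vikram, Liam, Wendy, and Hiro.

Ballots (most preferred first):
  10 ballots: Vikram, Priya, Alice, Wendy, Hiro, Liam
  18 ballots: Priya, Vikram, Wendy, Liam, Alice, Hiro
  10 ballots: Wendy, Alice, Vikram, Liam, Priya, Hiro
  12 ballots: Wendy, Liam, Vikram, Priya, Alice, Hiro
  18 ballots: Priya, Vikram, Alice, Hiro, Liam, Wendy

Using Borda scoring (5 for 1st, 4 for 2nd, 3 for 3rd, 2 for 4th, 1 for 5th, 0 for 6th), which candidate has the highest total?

Vikram

Alice: 10×3 + 18×1 + 10×4 + 12×1 + 18×3 = 154
Priya: 10×4 + 18×5 + 10×1 + 12×2 + 18×5 = 254
Vikram: 10×5 + 18×4 + 10×3 + 12×3 + 18×4 = 260
Liam: 10×0 + 18×2 + 10×2 + 12×4 + 18×1 = 122
Wendy: 10×2 + 18×3 + 10×5 + 12×5 + 18×0 = 184
Hiro: 10×1 + 18×0 + 10×0 + 12×0 + 18×2 = 46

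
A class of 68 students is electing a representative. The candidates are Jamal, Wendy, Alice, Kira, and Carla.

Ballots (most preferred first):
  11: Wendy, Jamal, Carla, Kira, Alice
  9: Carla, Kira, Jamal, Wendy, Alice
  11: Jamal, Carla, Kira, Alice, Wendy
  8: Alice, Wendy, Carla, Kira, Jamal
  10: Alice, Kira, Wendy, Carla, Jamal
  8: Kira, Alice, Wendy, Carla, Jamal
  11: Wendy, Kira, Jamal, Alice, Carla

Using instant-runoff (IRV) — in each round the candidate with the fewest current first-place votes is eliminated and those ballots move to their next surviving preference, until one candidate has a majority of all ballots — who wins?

Round 1: Jamal 11, Wendy 22, Alice 18, Kira 8, Carla 9. Kira eliminated.
Round 2: Jamal 11, Wendy 22, Alice 26, Carla 9. Carla eliminated.
Round 3: Jamal 20, Wendy 22, Alice 26. Jamal eliminated.
Round 4: Wendy 31, Alice 37. Alice has a majority (≥35).

Alice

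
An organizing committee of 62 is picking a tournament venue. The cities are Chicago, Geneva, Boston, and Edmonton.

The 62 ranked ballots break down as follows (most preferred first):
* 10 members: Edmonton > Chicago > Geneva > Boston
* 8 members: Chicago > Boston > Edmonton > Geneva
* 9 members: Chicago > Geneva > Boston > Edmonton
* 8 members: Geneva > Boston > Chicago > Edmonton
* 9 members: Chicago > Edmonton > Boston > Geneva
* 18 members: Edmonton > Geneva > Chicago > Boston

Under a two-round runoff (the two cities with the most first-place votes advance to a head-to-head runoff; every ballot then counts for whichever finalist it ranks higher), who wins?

Round 1 first-place votes: Chicago 26, Geneva 8, Boston 0, Edmonton 28. Edmonton and Chicago advance.
Runoff: Edmonton is ranked above Chicago on 28 ballots, Chicago above Edmonton on 34.

Chicago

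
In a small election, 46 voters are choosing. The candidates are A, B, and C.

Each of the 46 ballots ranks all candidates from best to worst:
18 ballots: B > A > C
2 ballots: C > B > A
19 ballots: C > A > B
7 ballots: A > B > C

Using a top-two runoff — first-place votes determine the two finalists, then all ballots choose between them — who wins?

Round 1 first-place votes: A 7, B 18, C 21. C and B advance.
Runoff: C is ranked above B on 21 ballots, B above C on 25.

B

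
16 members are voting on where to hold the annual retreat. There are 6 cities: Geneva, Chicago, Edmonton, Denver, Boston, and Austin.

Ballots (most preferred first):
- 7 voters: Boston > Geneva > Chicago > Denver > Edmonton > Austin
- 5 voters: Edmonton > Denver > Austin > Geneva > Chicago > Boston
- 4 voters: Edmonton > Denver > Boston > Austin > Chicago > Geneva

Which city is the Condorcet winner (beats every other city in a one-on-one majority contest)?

Edmonton vs Geneva: 9–7
Edmonton vs Chicago: 9–7
Edmonton vs Denver: 9–7
Edmonton vs Boston: 9–7
Edmonton vs Austin: 16–0
Edmonton beats every other city.

Edmonton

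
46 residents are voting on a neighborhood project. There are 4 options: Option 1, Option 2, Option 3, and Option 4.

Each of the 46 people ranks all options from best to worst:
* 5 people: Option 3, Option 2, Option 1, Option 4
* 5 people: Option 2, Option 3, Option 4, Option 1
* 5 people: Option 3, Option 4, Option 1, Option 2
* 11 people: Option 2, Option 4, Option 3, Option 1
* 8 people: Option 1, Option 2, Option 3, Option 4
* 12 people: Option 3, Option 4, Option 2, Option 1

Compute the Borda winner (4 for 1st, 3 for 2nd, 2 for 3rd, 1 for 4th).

Option 1: 5×2 + 5×1 + 5×2 + 11×1 + 8×4 + 12×1 = 80
Option 2: 5×3 + 5×4 + 5×1 + 11×4 + 8×3 + 12×2 = 132
Option 3: 5×4 + 5×3 + 5×4 + 11×2 + 8×2 + 12×4 = 141
Option 4: 5×1 + 5×2 + 5×3 + 11×3 + 8×1 + 12×3 = 107

Option 3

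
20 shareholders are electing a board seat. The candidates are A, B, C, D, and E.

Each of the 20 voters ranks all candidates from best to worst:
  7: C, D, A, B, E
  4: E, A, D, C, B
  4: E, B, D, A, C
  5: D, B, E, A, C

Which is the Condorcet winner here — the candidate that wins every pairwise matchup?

D vs A: 16–4
D vs B: 16–4
D vs C: 13–7
D vs E: 12–8
D beats every other candidate.

D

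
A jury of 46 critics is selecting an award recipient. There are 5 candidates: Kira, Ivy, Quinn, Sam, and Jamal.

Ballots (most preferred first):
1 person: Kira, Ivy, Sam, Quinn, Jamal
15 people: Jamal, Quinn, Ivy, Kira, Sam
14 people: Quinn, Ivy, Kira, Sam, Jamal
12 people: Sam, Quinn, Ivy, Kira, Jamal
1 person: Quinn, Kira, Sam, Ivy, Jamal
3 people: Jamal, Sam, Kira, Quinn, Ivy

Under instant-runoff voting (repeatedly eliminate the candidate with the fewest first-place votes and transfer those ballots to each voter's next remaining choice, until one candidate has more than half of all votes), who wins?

Quinn

Round 1: Kira 1, Ivy 0, Quinn 15, Sam 12, Jamal 18. Ivy eliminated.
Round 2: Kira 1, Quinn 15, Sam 12, Jamal 18. Kira eliminated.
Round 3: Quinn 15, Sam 13, Jamal 18. Sam eliminated.
Round 4: Quinn 28, Jamal 18. Quinn has a majority (≥24).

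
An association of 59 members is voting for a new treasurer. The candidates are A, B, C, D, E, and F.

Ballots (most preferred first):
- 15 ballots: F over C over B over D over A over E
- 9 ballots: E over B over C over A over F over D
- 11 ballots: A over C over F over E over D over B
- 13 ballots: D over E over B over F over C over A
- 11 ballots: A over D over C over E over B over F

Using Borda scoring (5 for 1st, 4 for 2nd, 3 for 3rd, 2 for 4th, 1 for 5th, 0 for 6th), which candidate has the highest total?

A: 15×1 + 9×2 + 11×5 + 13×0 + 11×5 = 143
B: 15×3 + 9×4 + 11×0 + 13×3 + 11×1 = 131
C: 15×4 + 9×3 + 11×4 + 13×1 + 11×3 = 177
D: 15×2 + 9×0 + 11×1 + 13×5 + 11×4 = 150
E: 15×0 + 9×5 + 11×2 + 13×4 + 11×2 = 141
F: 15×5 + 9×1 + 11×3 + 13×2 + 11×0 = 143

C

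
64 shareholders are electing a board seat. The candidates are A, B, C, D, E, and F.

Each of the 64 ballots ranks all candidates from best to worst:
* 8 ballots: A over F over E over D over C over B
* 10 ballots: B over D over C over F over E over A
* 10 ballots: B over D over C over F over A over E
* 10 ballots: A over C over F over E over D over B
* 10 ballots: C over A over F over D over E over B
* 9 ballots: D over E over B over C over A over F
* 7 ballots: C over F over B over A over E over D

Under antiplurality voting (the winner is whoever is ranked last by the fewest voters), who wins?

C

Last-place votes: A 10, B 28, C 0, D 7, E 10, F 9.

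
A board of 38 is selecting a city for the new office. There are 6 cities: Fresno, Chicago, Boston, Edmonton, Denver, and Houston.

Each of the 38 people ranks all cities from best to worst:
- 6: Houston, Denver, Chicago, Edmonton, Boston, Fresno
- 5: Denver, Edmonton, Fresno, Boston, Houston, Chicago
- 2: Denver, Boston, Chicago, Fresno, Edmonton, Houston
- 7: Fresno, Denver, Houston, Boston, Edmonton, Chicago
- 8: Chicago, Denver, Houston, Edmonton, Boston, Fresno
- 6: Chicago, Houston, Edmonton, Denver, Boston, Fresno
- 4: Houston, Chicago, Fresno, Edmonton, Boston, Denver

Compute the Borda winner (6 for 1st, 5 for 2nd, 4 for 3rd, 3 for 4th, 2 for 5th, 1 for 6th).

Fresno: 6×1 + 5×4 + 2×3 + 7×6 + 8×1 + 6×1 + 4×4 = 104
Chicago: 6×4 + 5×1 + 2×4 + 7×1 + 8×6 + 6×6 + 4×5 = 148
Boston: 6×2 + 5×3 + 2×5 + 7×3 + 8×2 + 6×2 + 4×2 = 94
Edmonton: 6×3 + 5×5 + 2×2 + 7×2 + 8×3 + 6×4 + 4×3 = 121
Denver: 6×5 + 5×6 + 2×6 + 7×5 + 8×5 + 6×3 + 4×1 = 169
Houston: 6×6 + 5×2 + 2×1 + 7×4 + 8×4 + 6×5 + 4×6 = 162

Denver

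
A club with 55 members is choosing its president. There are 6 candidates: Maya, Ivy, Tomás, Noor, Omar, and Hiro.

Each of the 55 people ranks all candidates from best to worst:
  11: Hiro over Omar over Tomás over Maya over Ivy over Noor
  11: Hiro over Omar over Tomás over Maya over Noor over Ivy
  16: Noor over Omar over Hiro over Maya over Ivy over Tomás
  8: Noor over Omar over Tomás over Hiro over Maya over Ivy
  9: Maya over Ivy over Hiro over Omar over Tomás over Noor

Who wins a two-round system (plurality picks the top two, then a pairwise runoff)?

Hiro

Round 1 first-place votes: Maya 9, Ivy 0, Tomás 0, Noor 24, Omar 0, Hiro 22. Noor and Hiro advance.
Runoff: Noor is ranked above Hiro on 24 ballots, Hiro above Noor on 31.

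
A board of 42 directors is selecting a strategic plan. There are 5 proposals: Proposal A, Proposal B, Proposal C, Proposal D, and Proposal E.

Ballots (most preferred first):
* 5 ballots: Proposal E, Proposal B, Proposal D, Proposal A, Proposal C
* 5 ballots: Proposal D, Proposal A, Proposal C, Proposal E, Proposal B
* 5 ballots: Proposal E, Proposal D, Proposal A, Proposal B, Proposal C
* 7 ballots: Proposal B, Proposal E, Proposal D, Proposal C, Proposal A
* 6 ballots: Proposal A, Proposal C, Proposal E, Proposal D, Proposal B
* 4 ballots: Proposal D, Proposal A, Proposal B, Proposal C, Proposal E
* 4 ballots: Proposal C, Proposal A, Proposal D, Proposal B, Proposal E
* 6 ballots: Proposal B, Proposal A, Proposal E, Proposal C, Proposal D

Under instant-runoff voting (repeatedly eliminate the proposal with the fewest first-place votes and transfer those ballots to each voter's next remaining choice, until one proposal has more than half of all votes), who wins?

Proposal A

Round 1: Proposal A 6, Proposal B 13, Proposal C 4, Proposal D 9, Proposal E 10. Proposal C eliminated.
Round 2: Proposal A 10, Proposal B 13, Proposal D 9, Proposal E 10. Proposal D eliminated.
Round 3: Proposal A 19, Proposal B 13, Proposal E 10. Proposal E eliminated.
Round 4: Proposal A 24, Proposal B 18. Proposal A has a majority (≥22).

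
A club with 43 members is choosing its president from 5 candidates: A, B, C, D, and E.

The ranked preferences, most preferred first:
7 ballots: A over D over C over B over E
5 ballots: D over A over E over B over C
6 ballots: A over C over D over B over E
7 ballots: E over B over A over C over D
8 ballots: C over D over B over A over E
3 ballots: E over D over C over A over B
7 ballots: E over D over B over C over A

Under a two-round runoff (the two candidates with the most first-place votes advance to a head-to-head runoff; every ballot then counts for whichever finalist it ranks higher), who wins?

Round 1 first-place votes: A 13, B 0, C 8, D 5, E 17. E and A advance.
Runoff: E is ranked above A on 17 ballots, A above E on 26.

A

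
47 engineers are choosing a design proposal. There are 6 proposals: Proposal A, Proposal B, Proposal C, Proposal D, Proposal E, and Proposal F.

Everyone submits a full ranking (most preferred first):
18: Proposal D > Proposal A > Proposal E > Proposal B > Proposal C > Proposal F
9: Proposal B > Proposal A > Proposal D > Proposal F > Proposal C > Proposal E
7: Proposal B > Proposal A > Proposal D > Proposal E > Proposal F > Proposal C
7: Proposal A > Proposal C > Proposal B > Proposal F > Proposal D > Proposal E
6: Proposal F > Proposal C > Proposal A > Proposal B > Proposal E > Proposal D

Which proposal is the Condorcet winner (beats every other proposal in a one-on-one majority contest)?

Proposal A vs Proposal B: 31–16
Proposal A vs Proposal C: 41–6
Proposal A vs Proposal D: 29–18
Proposal A vs Proposal E: 47–0
Proposal A vs Proposal F: 41–6
Proposal A beats every other proposal.

Proposal A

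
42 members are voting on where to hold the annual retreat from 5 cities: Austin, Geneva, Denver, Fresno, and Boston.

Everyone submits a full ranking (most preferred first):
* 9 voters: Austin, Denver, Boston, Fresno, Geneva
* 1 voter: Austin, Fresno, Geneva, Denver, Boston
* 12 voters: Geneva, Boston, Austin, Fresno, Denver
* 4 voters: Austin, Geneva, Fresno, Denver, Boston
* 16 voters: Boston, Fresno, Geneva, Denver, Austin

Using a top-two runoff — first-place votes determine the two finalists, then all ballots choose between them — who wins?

Boston

Round 1 first-place votes: Austin 14, Geneva 12, Denver 0, Fresno 0, Boston 16. Boston and Austin advance.
Runoff: Boston is ranked above Austin on 28 ballots, Austin above Boston on 14.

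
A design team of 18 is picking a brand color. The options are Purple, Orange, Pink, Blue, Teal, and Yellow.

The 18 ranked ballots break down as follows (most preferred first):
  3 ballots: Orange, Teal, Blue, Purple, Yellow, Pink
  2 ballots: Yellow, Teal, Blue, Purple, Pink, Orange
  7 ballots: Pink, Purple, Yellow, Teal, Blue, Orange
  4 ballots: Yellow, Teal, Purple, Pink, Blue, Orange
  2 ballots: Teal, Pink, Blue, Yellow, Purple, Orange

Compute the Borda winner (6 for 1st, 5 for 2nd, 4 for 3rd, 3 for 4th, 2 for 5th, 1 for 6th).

Teal

Purple: 3×3 + 2×3 + 7×5 + 4×4 + 2×2 = 70
Orange: 3×6 + 2×1 + 7×1 + 4×1 + 2×1 = 33
Pink: 3×1 + 2×2 + 7×6 + 4×3 + 2×5 = 71
Blue: 3×4 + 2×4 + 7×2 + 4×2 + 2×4 = 50
Teal: 3×5 + 2×5 + 7×3 + 4×5 + 2×6 = 78
Yellow: 3×2 + 2×6 + 7×4 + 4×6 + 2×3 = 76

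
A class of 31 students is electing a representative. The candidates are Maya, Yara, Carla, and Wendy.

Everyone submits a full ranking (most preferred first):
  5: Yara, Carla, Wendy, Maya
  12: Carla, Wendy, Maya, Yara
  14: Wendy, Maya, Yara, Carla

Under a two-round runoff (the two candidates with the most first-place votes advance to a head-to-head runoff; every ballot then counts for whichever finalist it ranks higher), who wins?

Round 1 first-place votes: Maya 0, Yara 5, Carla 12, Wendy 14. Wendy and Carla advance.
Runoff: Wendy is ranked above Carla on 14 ballots, Carla above Wendy on 17.

Carla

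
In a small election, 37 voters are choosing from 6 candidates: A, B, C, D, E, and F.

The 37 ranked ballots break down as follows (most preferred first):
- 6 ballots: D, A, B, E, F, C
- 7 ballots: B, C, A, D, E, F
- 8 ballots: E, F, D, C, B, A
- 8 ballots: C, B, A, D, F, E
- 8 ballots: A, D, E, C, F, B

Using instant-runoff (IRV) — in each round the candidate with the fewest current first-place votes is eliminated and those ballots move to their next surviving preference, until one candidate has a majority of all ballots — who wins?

Round 1: A 8, B 7, C 8, D 6, E 8, F 0. F eliminated.
Round 2: A 8, B 7, C 8, D 6, E 8. D eliminated.
Round 3: A 14, B 7, C 8, E 8. B eliminated.
Round 4: A 14, C 15, E 8. E eliminated.
Round 5: A 14, C 23. C has a majority (≥19).

C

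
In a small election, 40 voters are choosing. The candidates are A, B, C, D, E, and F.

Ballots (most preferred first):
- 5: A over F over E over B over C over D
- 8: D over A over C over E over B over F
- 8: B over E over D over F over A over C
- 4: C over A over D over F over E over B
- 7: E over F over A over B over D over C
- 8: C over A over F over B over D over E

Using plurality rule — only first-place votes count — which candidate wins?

C

First-place votes: A 5, B 8, C 12, D 8, E 7, F 0.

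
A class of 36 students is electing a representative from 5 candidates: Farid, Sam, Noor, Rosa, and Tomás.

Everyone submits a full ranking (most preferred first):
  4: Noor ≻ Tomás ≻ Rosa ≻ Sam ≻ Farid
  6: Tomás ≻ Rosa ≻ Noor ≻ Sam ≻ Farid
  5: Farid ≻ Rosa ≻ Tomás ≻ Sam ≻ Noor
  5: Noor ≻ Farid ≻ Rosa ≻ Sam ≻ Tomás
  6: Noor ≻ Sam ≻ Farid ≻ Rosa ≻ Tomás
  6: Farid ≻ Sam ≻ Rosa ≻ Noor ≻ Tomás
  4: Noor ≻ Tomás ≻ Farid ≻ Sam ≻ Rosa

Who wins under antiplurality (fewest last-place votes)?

Last-place votes: Farid 10, Sam 0, Noor 5, Rosa 4, Tomás 17.

Sam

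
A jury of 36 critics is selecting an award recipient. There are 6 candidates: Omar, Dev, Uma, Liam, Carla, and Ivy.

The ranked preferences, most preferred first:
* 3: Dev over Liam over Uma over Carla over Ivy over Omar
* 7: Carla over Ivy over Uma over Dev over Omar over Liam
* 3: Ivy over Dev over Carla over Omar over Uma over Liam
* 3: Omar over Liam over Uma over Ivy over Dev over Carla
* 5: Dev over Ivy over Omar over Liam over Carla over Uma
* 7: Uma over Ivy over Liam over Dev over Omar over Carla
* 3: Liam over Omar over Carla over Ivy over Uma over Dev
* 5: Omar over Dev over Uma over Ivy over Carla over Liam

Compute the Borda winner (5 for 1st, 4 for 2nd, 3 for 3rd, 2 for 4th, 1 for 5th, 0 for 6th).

Omar: 3×0 + 7×1 + 3×2 + 3×5 + 5×3 + 7×1 + 3×4 + 5×5 = 87
Dev: 3×5 + 7×2 + 3×4 + 3×1 + 5×5 + 7×2 + 3×0 + 5×4 = 103
Uma: 3×3 + 7×3 + 3×1 + 3×3 + 5×0 + 7×5 + 3×1 + 5×3 = 95
Liam: 3×4 + 7×0 + 3×0 + 3×4 + 5×2 + 7×3 + 3×5 + 5×0 = 70
Carla: 3×2 + 7×5 + 3×3 + 3×0 + 5×1 + 7×0 + 3×3 + 5×1 = 69
Ivy: 3×1 + 7×4 + 3×5 + 3×2 + 5×4 + 7×4 + 3×2 + 5×2 = 116

Ivy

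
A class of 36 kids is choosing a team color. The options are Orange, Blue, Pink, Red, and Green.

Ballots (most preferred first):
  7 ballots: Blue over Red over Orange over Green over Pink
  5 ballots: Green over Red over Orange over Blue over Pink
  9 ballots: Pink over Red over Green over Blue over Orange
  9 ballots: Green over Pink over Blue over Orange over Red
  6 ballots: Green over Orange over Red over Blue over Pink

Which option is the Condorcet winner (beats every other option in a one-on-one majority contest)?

Green

Green vs Orange: 29–7
Green vs Blue: 29–7
Green vs Pink: 27–9
Green vs Red: 20–16
Green beats every other option.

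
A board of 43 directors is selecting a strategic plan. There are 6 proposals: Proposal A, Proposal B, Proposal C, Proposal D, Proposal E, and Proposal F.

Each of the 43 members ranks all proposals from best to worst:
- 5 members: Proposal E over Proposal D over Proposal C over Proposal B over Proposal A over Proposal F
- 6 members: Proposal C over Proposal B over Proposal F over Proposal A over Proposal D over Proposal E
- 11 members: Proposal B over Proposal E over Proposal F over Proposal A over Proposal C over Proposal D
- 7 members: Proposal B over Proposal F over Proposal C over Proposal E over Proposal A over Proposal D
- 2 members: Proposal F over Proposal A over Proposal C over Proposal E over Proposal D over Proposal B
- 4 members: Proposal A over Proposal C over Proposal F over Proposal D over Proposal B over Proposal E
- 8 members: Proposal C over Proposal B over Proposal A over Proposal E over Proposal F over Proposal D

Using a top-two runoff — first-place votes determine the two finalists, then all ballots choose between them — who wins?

Proposal C

Round 1 first-place votes: Proposal A 4, Proposal B 18, Proposal C 14, Proposal D 0, Proposal E 5, Proposal F 2. Proposal B and Proposal C advance.
Runoff: Proposal B is ranked above Proposal C on 18 ballots, Proposal C above Proposal B on 25.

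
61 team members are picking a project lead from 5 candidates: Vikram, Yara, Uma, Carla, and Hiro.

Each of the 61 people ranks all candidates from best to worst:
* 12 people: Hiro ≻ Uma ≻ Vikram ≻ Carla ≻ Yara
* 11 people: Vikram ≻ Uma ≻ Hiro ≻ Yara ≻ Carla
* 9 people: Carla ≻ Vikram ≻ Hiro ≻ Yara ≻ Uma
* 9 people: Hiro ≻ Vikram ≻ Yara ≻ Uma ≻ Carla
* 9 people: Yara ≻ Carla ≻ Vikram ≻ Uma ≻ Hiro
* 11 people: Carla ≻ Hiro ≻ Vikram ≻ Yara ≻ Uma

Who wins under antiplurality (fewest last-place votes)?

Last-place votes: Vikram 0, Yara 12, Uma 20, Carla 20, Hiro 9.

Vikram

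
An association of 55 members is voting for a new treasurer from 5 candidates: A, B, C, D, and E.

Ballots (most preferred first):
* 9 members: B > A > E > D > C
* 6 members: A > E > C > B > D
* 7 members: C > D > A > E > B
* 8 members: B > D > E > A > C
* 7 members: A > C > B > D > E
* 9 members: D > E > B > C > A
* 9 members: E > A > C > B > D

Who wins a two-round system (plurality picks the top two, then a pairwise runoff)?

A

Round 1 first-place votes: A 13, B 17, C 7, D 9, E 9. B and A advance.
Runoff: B is ranked above A on 26 ballots, A above B on 29.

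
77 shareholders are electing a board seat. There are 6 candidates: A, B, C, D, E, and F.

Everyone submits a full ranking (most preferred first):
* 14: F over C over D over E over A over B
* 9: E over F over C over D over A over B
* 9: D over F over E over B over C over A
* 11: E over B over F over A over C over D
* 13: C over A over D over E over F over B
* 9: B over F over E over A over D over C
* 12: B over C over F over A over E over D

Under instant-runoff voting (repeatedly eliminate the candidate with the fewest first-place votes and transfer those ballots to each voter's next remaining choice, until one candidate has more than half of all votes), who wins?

Round 1: A 0, B 21, C 13, D 9, E 20, F 14. A eliminated.
Round 2: B 21, C 13, D 9, E 20, F 14. D eliminated.
Round 3: B 21, C 13, E 20, F 23. C eliminated.
Round 4: B 21, E 33, F 23. B eliminated.
Round 5: E 33, F 44. F has a majority (≥39).

F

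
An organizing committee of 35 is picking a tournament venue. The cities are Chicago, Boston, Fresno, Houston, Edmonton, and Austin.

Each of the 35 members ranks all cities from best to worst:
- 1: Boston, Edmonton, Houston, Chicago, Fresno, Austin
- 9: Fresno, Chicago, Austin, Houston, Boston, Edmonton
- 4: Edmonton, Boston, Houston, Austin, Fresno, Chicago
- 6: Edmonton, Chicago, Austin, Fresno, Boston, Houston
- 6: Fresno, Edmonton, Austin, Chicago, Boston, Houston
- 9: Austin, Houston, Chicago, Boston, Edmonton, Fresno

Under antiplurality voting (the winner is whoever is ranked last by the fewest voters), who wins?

Last-place votes: Chicago 4, Boston 0, Fresno 9, Houston 12, Edmonton 9, Austin 1.

Boston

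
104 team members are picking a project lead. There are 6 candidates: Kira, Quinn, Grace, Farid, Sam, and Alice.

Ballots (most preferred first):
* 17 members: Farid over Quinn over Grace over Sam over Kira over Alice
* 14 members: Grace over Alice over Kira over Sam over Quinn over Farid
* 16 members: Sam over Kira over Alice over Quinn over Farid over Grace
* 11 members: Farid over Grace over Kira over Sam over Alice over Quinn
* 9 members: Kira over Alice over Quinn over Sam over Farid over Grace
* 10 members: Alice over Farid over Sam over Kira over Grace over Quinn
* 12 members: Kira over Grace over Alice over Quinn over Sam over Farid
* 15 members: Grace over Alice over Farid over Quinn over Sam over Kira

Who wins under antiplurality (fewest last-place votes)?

Sam

Last-place votes: Kira 15, Quinn 21, Grace 25, Farid 26, Sam 0, Alice 17.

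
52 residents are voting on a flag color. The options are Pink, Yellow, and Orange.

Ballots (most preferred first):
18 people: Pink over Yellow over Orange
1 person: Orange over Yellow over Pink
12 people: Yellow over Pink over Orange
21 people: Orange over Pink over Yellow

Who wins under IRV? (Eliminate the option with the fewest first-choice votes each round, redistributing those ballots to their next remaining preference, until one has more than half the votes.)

Round 1: Pink 18, Yellow 12, Orange 22. Yellow eliminated.
Round 2: Pink 30, Orange 22. Pink has a majority (≥27).

Pink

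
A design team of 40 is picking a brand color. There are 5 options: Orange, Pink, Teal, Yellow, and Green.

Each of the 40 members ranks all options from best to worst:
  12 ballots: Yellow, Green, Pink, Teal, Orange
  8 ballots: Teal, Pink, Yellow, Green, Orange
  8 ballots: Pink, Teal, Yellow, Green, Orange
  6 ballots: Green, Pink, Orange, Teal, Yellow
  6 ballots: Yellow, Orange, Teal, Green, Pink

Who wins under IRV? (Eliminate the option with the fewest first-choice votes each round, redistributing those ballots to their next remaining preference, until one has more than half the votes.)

Round 1: Orange 0, Pink 8, Teal 8, Yellow 18, Green 6. Orange eliminated.
Round 2: Pink 8, Teal 8, Yellow 18, Green 6. Green eliminated.
Round 3: Pink 14, Teal 8, Yellow 18. Teal eliminated.
Round 4: Pink 22, Yellow 18. Pink has a majority (≥21).

Pink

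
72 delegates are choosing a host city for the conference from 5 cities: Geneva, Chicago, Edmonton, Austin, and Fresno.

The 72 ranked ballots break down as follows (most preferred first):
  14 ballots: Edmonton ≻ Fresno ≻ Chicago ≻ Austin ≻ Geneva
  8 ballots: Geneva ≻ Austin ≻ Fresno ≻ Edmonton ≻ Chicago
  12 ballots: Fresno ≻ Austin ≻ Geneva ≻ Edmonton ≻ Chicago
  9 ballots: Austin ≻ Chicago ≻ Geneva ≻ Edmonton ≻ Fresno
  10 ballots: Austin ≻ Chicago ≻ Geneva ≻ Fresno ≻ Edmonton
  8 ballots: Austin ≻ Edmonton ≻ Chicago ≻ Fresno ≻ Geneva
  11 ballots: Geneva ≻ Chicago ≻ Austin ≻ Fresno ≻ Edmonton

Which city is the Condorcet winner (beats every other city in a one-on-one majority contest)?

Austin

Austin vs Geneva: 53–19
Austin vs Chicago: 47–25
Austin vs Edmonton: 58–14
Austin vs Fresno: 46–26
Austin beats every other city.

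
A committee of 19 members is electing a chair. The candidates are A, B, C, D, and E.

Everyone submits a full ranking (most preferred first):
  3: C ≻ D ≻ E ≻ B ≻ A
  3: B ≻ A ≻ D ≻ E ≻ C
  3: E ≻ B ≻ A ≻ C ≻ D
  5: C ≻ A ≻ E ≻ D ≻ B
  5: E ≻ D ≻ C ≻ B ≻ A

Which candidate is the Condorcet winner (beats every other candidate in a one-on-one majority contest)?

E

E vs A: 11–8
E vs B: 16–3
E vs C: 11–8
E vs D: 13–6
E beats every other candidate.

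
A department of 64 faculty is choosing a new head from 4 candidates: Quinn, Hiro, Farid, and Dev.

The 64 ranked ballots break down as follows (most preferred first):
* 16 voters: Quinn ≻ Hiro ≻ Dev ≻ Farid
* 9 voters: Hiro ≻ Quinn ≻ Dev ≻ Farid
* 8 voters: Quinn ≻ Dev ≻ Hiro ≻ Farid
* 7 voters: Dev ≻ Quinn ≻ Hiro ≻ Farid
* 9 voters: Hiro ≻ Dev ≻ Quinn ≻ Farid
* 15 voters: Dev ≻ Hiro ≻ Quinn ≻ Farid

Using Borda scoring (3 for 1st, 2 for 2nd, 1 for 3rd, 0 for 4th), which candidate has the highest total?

Quinn: 16×3 + 9×2 + 8×3 + 7×2 + 9×1 + 15×1 = 128
Hiro: 16×2 + 9×3 + 8×1 + 7×1 + 9×3 + 15×2 = 131
Farid: 16×0 + 9×0 + 8×0 + 7×0 + 9×0 + 15×0 = 0
Dev: 16×1 + 9×1 + 8×2 + 7×3 + 9×2 + 15×3 = 125

Hiro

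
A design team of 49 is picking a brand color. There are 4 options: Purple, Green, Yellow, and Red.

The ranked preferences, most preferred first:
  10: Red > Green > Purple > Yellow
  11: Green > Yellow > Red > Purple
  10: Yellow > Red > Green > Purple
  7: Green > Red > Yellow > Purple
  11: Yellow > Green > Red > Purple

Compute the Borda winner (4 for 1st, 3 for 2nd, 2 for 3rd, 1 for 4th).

Purple: 10×2 + 11×1 + 10×1 + 7×1 + 11×1 = 59
Green: 10×3 + 11×4 + 10×2 + 7×4 + 11×3 = 155
Yellow: 10×1 + 11×3 + 10×4 + 7×2 + 11×4 = 141
Red: 10×4 + 11×2 + 10×3 + 7×3 + 11×2 = 135

Green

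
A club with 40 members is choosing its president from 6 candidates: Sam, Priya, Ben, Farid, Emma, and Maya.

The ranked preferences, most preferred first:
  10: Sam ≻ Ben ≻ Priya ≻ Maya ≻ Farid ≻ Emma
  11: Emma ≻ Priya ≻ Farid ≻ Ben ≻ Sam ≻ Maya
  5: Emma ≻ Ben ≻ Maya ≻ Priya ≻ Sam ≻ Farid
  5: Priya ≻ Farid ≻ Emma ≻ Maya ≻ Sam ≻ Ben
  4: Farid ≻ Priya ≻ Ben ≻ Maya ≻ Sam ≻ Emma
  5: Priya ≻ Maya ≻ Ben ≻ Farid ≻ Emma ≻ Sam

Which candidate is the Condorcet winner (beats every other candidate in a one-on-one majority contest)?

Priya

Priya vs Sam: 30–10
Priya vs Ben: 25–15
Priya vs Farid: 36–4
Priya vs Emma: 24–16
Priya vs Maya: 35–5
Priya beats every other candidate.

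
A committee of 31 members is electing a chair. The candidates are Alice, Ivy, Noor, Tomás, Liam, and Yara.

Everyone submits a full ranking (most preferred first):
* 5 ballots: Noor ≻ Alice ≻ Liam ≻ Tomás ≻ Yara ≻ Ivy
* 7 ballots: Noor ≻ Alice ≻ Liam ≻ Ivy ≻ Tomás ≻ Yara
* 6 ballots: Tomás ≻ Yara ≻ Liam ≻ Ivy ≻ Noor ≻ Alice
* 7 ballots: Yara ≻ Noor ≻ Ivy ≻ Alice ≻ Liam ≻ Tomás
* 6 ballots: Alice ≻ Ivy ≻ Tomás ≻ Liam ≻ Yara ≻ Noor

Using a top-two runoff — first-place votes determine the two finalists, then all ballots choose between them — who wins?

Yara

Round 1 first-place votes: Alice 6, Ivy 0, Noor 12, Tomás 6, Liam 0, Yara 7. Noor and Yara advance.
Runoff: Noor is ranked above Yara on 12 ballots, Yara above Noor on 19.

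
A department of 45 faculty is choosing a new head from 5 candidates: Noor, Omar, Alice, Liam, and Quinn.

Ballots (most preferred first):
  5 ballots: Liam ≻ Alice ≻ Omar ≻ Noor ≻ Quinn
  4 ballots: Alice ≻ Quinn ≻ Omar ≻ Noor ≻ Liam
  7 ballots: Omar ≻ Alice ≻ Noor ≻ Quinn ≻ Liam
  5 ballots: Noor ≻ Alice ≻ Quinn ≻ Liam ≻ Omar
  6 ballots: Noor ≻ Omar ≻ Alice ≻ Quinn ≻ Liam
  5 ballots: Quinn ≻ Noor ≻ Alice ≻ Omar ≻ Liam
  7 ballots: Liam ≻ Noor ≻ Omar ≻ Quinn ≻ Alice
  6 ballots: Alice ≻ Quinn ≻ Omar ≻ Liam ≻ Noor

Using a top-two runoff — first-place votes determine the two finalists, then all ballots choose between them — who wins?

Round 1 first-place votes: Noor 11, Omar 7, Alice 10, Liam 12, Quinn 5. Liam and Noor advance.
Runoff: Liam is ranked above Noor on 18 ballots, Noor above Liam on 27.

Noor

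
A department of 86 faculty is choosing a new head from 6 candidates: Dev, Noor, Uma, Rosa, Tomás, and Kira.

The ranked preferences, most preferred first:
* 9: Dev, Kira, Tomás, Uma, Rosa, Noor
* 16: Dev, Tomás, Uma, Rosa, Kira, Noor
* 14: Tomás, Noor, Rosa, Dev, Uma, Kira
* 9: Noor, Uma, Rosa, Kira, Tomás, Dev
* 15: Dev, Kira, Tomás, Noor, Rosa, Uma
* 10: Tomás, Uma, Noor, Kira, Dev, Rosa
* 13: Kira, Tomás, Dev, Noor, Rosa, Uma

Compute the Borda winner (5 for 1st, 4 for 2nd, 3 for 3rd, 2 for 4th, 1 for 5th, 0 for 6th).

Tomás

Dev: 9×5 + 16×5 + 14×2 + 9×0 + 15×5 + 10×1 + 13×3 = 277
Noor: 9×0 + 16×0 + 14×4 + 9×5 + 15×2 + 10×3 + 13×2 = 187
Uma: 9×2 + 16×3 + 14×1 + 9×4 + 15×0 + 10×4 + 13×0 = 156
Rosa: 9×1 + 16×2 + 14×3 + 9×3 + 15×1 + 10×0 + 13×1 = 138
Tomás: 9×3 + 16×4 + 14×5 + 9×1 + 15×3 + 10×5 + 13×4 = 317
Kira: 9×4 + 16×1 + 14×0 + 9×2 + 15×4 + 10×2 + 13×5 = 215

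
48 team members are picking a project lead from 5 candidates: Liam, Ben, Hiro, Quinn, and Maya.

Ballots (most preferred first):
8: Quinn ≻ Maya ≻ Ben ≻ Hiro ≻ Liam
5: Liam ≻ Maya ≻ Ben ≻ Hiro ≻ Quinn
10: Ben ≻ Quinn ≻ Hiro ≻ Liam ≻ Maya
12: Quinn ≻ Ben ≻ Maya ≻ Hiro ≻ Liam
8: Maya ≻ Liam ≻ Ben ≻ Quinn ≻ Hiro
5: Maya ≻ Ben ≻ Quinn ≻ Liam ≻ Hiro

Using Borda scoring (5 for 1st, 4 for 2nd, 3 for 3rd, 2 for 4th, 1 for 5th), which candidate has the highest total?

Ben

Liam: 8×1 + 5×5 + 10×2 + 12×1 + 8×4 + 5×2 = 107
Ben: 8×3 + 5×3 + 10×5 + 12×4 + 8×3 + 5×4 = 181
Hiro: 8×2 + 5×2 + 10×3 + 12×2 + 8×1 + 5×1 = 93
Quinn: 8×5 + 5×1 + 10×4 + 12×5 + 8×2 + 5×3 = 176
Maya: 8×4 + 5×4 + 10×1 + 12×3 + 8×5 + 5×5 = 163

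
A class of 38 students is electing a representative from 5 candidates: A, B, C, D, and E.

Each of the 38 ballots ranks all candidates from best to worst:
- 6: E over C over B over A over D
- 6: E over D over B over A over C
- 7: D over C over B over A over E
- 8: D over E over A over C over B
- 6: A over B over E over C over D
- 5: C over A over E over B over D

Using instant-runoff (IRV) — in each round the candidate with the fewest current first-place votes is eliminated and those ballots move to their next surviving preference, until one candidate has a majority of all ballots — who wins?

Round 1: A 6, B 0, C 5, D 15, E 12. B eliminated.
Round 2: A 6, C 5, D 15, E 12. C eliminated.
Round 3: A 11, D 15, E 12. A eliminated.
Round 4: D 15, E 23. E has a majority (≥20).

E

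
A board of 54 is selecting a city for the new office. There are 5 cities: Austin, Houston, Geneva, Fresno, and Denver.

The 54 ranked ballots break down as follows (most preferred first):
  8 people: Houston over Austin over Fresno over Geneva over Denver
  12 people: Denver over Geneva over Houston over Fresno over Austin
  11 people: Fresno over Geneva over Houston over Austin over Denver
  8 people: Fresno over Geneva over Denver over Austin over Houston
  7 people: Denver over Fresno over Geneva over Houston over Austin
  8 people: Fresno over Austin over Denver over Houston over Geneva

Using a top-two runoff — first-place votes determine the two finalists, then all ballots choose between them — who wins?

Round 1 first-place votes: Austin 0, Houston 8, Geneva 0, Fresno 27, Denver 19. Fresno and Denver advance.
Runoff: Fresno is ranked above Denver on 35 ballots, Denver above Fresno on 19.

Fresno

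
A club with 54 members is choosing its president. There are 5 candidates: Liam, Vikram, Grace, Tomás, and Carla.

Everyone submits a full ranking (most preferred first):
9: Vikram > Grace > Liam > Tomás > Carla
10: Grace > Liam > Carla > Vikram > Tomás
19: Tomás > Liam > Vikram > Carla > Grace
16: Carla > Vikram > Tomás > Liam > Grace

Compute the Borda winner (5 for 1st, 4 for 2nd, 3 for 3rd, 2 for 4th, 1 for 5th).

Liam: 9×3 + 10×4 + 19×4 + 16×2 = 175
Vikram: 9×5 + 10×2 + 19×3 + 16×4 = 186
Grace: 9×4 + 10×5 + 19×1 + 16×1 = 121
Tomás: 9×2 + 10×1 + 19×5 + 16×3 = 171
Carla: 9×1 + 10×3 + 19×2 + 16×5 = 157

Vikram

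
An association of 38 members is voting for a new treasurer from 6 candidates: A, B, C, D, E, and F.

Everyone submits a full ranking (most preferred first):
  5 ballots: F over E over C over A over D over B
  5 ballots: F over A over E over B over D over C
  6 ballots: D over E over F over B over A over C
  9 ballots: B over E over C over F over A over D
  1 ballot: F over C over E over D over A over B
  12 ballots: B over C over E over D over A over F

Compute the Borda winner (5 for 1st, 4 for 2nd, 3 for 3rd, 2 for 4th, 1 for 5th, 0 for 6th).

A: 5×2 + 5×4 + 6×1 + 9×1 + 1×1 + 12×1 = 58
B: 5×0 + 5×2 + 6×2 + 9×5 + 1×0 + 12×5 = 127
C: 5×3 + 5×0 + 6×0 + 9×3 + 1×4 + 12×4 = 94
D: 5×1 + 5×1 + 6×5 + 9×0 + 1×2 + 12×2 = 66
E: 5×4 + 5×3 + 6×4 + 9×4 + 1×3 + 12×3 = 134
F: 5×5 + 5×5 + 6×3 + 9×2 + 1×5 + 12×0 = 91

E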